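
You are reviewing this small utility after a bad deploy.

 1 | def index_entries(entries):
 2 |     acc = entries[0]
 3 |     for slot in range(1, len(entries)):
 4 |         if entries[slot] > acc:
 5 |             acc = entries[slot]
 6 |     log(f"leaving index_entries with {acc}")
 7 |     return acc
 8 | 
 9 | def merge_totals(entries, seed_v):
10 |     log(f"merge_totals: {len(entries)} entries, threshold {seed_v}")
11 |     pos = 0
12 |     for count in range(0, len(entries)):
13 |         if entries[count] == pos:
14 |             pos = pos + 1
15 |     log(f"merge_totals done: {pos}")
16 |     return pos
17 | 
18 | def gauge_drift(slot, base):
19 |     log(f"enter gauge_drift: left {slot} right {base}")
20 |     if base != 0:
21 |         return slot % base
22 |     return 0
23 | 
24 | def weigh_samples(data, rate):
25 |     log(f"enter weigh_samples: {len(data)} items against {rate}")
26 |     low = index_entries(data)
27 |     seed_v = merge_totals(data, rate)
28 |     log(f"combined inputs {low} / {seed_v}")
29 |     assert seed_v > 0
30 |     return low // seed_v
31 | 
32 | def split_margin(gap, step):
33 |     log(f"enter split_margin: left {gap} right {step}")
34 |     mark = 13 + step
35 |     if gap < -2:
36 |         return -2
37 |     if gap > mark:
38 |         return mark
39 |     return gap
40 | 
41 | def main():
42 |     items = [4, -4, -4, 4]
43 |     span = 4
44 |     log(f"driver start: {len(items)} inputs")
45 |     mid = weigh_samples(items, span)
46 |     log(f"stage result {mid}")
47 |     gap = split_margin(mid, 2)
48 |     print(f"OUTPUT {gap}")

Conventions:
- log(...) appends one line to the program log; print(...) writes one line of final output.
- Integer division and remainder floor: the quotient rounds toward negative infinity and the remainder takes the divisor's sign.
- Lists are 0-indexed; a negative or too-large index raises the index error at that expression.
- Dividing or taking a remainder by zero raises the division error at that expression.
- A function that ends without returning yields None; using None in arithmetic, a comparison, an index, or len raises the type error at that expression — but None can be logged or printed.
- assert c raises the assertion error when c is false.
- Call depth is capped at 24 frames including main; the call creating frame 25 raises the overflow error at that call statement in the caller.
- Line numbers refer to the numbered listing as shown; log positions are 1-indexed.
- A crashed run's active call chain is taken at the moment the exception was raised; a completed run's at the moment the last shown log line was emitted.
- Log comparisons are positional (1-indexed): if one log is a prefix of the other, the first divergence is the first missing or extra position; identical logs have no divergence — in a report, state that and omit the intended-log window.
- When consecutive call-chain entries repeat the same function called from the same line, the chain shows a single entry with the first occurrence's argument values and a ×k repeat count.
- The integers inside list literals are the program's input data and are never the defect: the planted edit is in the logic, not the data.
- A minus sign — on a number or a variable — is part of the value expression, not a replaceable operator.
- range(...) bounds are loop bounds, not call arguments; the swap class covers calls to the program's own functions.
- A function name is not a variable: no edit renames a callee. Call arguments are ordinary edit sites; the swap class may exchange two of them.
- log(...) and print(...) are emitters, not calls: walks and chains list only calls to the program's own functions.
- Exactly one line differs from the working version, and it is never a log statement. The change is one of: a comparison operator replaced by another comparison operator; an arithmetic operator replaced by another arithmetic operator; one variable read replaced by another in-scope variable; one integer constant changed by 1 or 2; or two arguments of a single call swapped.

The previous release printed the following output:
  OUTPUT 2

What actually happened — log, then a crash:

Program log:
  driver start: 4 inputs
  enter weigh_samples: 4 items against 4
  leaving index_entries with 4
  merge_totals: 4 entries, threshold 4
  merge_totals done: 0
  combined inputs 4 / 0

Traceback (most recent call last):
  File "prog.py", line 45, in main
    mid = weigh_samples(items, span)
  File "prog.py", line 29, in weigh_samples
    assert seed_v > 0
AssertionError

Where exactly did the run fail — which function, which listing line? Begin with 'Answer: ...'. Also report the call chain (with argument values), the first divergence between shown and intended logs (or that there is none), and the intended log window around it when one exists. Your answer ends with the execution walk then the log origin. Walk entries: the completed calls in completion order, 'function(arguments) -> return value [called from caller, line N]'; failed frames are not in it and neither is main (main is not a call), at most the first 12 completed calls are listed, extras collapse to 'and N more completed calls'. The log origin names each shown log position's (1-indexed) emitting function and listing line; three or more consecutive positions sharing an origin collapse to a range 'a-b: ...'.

Answer: the error was raised in weigh_samples, line 29.
The tell: Everything matches until log position 5, which reads 'merge_totals done: 0' in place of 'merge_totals done: 2'.
Call chain: main -> weigh_samples([4, -4, -4, 4], 4) (called at line 45).
First divergence: position 5; shown 'merge_totals done: 0' vs intended 'merge_totals done: 2'.
Intended log window:
  3: leaving index_entries with 4
  4: merge_totals: 4 entries, threshold 4
  5: merge_totals done: 2
  6: combined inputs 4 / 2
Execution walk:
  index_entries([4, -4, -4, 4]) -> 4  [called from weigh_samples, line 26]
  merge_totals([4, -4, -4, 4], 4) -> 0  [called from weigh_samples, line 27]
Log line origins:
  1 — main, line 44
  2 — weigh_samples, line 25
  3 — index_entries, line 6
  4 — merge_totals, line 10
  5 — merge_totals, line 15
  6 — weigh_samples, line 28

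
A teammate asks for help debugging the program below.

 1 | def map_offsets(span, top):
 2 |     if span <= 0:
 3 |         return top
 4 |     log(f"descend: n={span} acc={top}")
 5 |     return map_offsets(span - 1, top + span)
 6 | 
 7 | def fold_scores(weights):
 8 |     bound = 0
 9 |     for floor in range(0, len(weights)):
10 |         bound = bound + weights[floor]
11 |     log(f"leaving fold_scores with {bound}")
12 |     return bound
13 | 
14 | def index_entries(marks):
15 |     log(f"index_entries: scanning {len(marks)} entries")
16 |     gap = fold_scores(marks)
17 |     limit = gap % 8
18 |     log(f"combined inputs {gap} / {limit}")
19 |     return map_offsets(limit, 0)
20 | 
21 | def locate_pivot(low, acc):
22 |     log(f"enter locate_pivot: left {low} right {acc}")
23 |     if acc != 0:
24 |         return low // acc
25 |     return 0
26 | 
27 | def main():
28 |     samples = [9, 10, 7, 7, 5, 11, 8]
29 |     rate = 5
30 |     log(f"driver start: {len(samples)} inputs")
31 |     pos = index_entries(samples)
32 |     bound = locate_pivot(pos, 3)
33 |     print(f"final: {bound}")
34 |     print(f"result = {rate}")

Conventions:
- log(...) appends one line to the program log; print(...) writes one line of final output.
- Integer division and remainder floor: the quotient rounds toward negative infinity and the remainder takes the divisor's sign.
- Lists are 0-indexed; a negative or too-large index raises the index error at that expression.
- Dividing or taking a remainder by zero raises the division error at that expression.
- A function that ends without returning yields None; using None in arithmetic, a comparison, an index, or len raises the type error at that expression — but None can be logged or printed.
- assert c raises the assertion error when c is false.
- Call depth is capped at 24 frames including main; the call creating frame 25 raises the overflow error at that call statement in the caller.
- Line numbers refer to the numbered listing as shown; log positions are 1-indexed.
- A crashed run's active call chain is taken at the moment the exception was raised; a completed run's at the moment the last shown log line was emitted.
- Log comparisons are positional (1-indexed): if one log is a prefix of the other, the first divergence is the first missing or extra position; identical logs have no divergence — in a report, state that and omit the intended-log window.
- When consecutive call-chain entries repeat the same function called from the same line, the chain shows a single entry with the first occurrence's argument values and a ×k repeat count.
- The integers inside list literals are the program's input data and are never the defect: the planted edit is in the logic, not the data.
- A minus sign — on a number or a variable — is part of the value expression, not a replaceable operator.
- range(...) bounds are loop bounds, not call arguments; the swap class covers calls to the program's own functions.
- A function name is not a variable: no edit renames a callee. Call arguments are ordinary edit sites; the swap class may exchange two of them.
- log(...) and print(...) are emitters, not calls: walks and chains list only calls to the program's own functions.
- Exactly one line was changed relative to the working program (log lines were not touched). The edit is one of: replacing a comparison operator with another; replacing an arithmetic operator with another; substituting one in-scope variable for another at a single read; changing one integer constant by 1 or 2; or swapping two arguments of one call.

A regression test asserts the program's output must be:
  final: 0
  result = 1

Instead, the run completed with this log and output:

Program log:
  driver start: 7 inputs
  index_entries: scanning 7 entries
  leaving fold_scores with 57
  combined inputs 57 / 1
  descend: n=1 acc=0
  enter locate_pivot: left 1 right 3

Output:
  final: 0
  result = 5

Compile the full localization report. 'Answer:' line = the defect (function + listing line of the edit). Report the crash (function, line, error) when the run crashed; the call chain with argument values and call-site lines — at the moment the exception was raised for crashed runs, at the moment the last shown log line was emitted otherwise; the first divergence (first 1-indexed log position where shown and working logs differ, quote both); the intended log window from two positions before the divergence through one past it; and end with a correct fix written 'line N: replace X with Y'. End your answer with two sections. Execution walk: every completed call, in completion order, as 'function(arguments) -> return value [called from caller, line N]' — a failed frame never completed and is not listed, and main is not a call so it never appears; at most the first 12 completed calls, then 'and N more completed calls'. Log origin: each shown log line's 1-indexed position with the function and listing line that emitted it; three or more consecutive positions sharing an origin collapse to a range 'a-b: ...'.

Answer: the defect is in main at line 34.
Key fact: No log line changed; the fault shows up purely in the output.
Call chain: main -> locate_pivot(1, 3) (called at line 32).
First divergence: none — the logs agree in full.
Execution walk:
  fold_scores([9, 10, 7, 7, 5, 11, 8]) -> 57  [called from index_entries, line 16]
  map_offsets(0, 1) -> 1  [called from map_offsets, line 5]
  map_offsets(1, 0) -> 1  [called from index_entries, line 19]
  index_entries([9, 10, 7, 7, 5, 11, 8]) -> 1  [called from main, line 31]
  locate_pivot(1, 3) -> 0  [called from main, line 32]
Log origins:
  1 — main, line 30
  2 — index_entries, line 15
  3 — fold_scores, line 11
  4 — index_entries, line 18
  5 — map_offsets, line 4
  6 — locate_pivot, line 22
A correct fix: line 34: replace `rate` with `pos`.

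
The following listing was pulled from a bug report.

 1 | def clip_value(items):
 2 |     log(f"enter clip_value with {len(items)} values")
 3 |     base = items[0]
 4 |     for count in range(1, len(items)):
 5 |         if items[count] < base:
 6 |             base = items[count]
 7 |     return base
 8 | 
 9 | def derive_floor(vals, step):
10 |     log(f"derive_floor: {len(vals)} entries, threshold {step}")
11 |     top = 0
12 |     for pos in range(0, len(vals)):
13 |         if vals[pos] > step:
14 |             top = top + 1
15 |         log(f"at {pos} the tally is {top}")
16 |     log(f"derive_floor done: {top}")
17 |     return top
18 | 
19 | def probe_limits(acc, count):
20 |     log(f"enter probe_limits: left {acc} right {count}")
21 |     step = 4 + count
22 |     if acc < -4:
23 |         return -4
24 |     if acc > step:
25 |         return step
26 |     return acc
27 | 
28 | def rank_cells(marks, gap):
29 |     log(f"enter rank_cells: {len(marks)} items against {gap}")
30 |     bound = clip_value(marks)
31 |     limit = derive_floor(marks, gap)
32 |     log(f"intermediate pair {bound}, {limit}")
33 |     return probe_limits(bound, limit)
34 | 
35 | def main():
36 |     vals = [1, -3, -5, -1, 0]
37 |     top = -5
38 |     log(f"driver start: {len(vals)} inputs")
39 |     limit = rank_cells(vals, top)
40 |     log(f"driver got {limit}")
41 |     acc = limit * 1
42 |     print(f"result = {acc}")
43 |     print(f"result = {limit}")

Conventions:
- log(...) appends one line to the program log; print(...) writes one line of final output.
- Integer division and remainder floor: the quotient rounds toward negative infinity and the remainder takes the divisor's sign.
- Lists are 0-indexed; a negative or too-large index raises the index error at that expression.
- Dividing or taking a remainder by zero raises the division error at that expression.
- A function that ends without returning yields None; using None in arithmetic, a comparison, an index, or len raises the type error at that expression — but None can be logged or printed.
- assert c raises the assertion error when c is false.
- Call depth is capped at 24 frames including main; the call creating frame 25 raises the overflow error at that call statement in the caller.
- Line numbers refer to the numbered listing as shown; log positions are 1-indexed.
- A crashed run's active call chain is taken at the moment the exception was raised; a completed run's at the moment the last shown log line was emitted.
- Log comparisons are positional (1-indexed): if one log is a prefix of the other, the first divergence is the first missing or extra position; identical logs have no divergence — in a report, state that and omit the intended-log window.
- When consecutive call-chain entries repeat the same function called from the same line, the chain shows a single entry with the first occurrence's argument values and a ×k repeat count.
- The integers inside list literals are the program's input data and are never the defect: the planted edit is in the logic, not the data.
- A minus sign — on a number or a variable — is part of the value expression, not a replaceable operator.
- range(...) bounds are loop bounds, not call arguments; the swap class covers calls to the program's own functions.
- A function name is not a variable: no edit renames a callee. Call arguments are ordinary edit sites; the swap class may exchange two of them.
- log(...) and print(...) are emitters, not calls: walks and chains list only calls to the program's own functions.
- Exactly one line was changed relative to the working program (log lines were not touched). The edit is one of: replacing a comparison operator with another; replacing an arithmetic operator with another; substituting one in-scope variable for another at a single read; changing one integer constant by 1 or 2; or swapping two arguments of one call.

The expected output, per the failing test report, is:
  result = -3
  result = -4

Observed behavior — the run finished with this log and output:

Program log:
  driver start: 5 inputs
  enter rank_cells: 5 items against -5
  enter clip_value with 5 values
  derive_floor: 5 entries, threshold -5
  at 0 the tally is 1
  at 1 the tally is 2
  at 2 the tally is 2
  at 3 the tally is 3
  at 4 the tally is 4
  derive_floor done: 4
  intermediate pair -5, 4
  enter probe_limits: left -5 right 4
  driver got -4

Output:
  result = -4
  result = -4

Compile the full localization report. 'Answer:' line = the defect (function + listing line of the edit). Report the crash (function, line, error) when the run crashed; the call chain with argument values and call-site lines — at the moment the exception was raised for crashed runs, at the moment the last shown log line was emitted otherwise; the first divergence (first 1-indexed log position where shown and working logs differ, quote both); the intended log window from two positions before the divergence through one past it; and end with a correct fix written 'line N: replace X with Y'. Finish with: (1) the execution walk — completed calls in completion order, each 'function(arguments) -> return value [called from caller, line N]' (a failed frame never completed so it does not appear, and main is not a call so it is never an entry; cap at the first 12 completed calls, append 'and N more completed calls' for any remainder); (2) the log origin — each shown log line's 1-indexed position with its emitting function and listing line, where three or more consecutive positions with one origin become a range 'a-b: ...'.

Answer: the defect is in main at line 41.
The tell: Every logged value matches the working version; the printed result is what differs.
Call chain: main.
First divergence: none; the two logs match at every position.
Execution walk:
  clip_value([1, -3, -5, -1, 0]) -> -5  [called from rank_cells, line 30]
  derive_floor([1, -3, -5, -1, 0], -5) -> 4  [called from rank_cells, line 31]
  probe_limits(-5, 4) -> -4  [called from rank_cells, line 33]
  rank_cells([1, -3, -5, -1, 0], -5) -> -4  [called from main, line 39]
Log origin:
  1: from main, line 38
  2: from rank_cells, line 29
  3: from clip_value, line 2
  4: from derive_floor, line 10
  5-9: from derive_floor, line 15
  10: from derive_floor, line 16
  11: from rank_cells, line 32
  12: from probe_limits, line 20
  13: from main, line 40
A correct fix: line 41: replace `*` with `+`.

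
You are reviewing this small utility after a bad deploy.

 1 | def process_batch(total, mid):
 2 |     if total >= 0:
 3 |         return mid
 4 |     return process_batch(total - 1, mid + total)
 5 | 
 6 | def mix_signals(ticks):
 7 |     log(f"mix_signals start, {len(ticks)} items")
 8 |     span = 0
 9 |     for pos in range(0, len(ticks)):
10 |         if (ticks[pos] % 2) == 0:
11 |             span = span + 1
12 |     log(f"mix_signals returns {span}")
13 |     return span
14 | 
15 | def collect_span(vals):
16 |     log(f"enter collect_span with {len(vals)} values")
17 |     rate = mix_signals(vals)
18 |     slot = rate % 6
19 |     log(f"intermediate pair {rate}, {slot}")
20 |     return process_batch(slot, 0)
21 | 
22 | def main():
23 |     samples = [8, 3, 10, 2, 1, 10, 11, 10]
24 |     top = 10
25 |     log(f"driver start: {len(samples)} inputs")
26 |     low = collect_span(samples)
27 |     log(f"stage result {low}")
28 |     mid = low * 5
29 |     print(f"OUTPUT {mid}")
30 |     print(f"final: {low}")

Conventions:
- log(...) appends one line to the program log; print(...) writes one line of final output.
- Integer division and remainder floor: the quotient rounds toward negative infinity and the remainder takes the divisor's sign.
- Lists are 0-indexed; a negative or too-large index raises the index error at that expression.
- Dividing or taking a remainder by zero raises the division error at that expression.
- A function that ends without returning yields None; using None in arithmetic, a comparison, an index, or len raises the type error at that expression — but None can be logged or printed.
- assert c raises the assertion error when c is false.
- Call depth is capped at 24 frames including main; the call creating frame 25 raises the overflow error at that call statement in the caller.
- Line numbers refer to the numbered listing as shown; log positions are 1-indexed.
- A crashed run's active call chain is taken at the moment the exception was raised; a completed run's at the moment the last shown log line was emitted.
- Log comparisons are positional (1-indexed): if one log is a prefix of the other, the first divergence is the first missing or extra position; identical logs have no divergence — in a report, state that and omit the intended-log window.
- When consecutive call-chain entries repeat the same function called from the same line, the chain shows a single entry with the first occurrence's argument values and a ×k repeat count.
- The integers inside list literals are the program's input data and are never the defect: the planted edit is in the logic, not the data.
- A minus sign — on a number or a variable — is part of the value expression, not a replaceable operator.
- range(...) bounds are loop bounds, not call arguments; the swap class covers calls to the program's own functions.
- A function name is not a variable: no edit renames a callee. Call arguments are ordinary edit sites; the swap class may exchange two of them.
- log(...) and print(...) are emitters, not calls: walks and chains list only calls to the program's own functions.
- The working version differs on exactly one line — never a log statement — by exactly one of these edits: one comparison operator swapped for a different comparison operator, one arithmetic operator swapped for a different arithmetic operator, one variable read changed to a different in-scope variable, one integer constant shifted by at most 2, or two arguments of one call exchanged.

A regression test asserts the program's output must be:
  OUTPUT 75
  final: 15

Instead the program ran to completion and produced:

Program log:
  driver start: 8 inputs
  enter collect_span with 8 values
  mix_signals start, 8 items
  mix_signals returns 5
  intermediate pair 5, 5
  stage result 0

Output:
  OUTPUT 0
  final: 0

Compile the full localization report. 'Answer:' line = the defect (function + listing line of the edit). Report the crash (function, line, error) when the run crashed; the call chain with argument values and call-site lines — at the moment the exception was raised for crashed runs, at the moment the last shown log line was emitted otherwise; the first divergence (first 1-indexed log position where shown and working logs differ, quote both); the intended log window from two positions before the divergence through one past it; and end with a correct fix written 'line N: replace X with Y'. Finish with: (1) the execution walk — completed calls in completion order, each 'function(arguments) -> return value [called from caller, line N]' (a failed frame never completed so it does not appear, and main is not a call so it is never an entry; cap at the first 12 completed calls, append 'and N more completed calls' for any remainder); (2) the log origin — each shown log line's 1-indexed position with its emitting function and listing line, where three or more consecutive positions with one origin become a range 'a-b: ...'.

Answer: the defect is in process_batch at line 2.
Core observation: Everything matches until log position 6, which reads 'stage result 0' in place of 'stage result 15'.
Call chain: main.
First divergence: at position 6 the run shows 'stage result 0' where the working version logs 'stage result 15'.
Intended log window:
  4: mix_signals returns 5
  5: intermediate pair 5, 5
  6: stage result 15
Execution walk:
  mix_signals([8, 3, 10, 2, 1, 10, 11, 10]) -> 5  [called from collect_span, line 17]
  process_batch(5, 0) -> 0  [called from collect_span, line 20]
  collect_span([8, 3, 10, 2, 1, 10, 11, 10]) -> 0  [called from main, line 26]
Log origin:
  1 — main, line 25
  2 — collect_span, line 16
  3 — mix_signals, line 7
  4 — mix_signals, line 12
  5 — collect_span, line 19
  6 — main, line 27
A correct fix: line 2: replace `>=` with `<=`.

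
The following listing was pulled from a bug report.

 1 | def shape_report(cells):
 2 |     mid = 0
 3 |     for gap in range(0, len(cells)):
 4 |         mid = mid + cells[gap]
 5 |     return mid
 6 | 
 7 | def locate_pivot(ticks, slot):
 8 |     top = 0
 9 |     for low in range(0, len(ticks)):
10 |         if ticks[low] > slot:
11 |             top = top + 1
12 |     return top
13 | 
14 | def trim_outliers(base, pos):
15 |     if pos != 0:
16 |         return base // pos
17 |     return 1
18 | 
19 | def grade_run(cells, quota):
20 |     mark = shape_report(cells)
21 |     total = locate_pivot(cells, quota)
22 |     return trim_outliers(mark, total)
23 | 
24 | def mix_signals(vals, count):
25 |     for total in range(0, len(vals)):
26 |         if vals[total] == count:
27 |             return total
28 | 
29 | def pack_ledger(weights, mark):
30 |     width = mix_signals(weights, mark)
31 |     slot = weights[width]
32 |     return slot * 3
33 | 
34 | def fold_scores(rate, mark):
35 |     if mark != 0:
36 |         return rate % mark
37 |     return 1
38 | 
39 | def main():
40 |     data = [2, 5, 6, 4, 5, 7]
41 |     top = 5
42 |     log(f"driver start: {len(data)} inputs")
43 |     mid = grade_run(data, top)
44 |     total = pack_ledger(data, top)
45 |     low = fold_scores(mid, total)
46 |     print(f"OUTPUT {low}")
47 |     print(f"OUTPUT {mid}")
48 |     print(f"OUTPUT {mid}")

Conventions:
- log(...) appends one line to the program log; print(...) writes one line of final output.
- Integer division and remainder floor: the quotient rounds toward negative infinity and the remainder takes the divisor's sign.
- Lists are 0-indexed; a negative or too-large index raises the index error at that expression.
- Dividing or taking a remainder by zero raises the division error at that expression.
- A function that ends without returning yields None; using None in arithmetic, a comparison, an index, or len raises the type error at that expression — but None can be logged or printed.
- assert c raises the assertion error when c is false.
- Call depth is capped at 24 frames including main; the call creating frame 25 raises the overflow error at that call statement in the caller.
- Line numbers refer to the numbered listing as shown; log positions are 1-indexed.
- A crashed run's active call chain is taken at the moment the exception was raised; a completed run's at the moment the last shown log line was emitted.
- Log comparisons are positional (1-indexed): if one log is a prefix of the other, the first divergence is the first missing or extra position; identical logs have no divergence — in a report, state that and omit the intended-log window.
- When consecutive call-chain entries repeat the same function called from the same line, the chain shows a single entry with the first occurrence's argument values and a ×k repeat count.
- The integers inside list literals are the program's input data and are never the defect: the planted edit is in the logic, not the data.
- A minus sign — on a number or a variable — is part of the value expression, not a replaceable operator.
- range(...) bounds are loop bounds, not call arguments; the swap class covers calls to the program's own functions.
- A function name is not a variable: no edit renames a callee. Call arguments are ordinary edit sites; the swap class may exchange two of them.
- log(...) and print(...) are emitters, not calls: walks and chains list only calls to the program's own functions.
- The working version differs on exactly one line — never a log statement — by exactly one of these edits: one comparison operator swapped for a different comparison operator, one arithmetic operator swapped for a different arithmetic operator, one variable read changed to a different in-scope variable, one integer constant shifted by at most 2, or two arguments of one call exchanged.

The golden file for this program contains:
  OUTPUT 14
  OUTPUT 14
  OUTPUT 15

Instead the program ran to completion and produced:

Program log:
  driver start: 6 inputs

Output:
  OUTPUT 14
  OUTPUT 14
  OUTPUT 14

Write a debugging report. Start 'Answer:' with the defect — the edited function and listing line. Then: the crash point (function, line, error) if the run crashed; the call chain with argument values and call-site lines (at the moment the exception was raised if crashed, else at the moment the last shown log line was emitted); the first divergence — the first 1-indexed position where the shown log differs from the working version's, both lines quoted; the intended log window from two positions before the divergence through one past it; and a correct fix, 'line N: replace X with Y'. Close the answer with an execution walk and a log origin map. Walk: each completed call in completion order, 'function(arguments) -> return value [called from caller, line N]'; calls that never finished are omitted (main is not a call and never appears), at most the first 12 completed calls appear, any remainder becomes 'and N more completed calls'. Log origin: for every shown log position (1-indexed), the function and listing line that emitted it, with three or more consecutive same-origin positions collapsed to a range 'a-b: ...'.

Answer: the defect is in main at line 48.
Key observation: Log streams are identical — the defect surfaces only in the printed output.
Call chain: main.
First divergence: none; the two logs match at every position.
Execution walk:
  shape_report([2, 5, 6, 4, 5, 7]) -> 29  [called from grade_run, line 20]
  locate_pivot([2, 5, 6, 4, 5, 7], 5) -> 2  [called from grade_run, line 21]
  trim_outliers(29, 2) -> 14  [called from grade_run, line 22]
  grade_run([2, 5, 6, 4, 5, 7], 5) -> 14  [called from main, line 43]
  mix_signals([2, 5, 6, 4, 5, 7], 5) -> 1  [called from pack_ledger, line 30]
  pack_ledger([2, 5, 6, 4, 5, 7], 5) -> 15  [called from main, line 44]
  fold_scores(14, 15) -> 14  [called from main, line 45]
Origin of each log line:
  1: from main, line 42
A correct fix: line 48: replace `mid` with `total`.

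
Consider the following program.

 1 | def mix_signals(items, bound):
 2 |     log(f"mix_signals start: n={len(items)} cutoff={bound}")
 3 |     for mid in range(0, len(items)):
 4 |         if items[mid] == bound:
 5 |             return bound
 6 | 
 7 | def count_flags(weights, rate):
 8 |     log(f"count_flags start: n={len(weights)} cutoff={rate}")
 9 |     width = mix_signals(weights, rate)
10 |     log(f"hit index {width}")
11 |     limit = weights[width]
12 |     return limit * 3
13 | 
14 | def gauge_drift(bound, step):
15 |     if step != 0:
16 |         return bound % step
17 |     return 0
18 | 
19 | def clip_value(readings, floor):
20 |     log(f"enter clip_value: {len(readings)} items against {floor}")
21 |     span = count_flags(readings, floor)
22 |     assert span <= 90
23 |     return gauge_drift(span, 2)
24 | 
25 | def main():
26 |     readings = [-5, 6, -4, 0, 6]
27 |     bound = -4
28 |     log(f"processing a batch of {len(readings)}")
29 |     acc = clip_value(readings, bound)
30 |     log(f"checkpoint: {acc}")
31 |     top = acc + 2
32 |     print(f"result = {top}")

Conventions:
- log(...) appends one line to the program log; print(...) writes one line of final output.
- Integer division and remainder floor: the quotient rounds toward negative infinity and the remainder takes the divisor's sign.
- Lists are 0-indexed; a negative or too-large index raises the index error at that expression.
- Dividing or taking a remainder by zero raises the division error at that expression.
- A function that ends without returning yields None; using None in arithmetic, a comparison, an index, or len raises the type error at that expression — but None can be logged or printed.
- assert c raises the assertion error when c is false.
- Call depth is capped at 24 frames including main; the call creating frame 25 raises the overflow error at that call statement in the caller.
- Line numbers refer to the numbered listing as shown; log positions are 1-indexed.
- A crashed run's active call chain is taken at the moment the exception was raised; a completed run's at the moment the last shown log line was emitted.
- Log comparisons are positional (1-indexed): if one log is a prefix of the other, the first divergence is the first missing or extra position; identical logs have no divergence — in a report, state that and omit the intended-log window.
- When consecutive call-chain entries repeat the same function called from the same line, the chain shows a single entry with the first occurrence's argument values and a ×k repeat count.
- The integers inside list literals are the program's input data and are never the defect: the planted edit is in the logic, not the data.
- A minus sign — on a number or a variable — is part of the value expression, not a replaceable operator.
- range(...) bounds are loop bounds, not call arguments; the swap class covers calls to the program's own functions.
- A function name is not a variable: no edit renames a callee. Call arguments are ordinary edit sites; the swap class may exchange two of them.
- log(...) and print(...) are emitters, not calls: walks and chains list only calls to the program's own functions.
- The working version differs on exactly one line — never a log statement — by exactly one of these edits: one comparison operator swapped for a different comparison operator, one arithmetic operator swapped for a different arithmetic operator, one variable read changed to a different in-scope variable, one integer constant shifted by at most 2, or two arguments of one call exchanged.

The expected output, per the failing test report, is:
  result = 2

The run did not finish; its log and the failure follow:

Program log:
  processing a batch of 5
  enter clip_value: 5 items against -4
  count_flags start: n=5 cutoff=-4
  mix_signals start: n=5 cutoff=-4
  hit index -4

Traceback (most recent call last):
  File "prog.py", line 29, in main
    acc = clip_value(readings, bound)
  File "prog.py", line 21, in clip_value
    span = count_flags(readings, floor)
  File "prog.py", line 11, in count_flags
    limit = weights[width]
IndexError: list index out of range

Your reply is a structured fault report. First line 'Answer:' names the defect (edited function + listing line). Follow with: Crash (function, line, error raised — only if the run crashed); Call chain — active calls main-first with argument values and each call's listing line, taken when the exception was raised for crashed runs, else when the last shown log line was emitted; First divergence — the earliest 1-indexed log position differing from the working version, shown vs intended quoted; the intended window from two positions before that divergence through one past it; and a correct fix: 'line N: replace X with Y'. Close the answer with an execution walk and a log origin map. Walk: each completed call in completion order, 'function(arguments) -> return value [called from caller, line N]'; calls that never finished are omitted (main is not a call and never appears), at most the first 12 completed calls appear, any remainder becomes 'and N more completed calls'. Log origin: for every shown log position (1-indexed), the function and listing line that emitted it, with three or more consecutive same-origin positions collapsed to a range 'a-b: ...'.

Answer: the defect is in mix_signals at line 5.
Key observation: At log position 5 the runs split — shown 'hit index -4', but the working version logs 'hit index 2'.
Crash: count_flags, line 11, IndexError.
Call chain: main -> clip_value([-5, 6, -4, 0, 6], -4) (called at line 29) -> count_flags([-5, 6, -4, 0, 6], -4) (called at line 21).
First divergence: position 5 — the shown line 'hit index -4' should read 'hit index 2'.
Intended log window:
  3: count_flags start: n=5 cutoff=-4
  4: mix_signals start: n=5 cutoff=-4
  5: hit index 2
  6: checkpoint: 0
Execution walk:
  mix_signals([-5, 6, -4, 0, 6], -4) -> -4  [called from count_flags, line 9]
Origin of each log line:
  1: emitted by main (line 28)
  2: emitted by clip_value (line 20)
  3: emitted by count_flags (line 8)
  4: emitted by mix_signals (line 2)
  5: emitted by count_flags (line 10)
A correct fix: line 5: replace `bound` with `mid`.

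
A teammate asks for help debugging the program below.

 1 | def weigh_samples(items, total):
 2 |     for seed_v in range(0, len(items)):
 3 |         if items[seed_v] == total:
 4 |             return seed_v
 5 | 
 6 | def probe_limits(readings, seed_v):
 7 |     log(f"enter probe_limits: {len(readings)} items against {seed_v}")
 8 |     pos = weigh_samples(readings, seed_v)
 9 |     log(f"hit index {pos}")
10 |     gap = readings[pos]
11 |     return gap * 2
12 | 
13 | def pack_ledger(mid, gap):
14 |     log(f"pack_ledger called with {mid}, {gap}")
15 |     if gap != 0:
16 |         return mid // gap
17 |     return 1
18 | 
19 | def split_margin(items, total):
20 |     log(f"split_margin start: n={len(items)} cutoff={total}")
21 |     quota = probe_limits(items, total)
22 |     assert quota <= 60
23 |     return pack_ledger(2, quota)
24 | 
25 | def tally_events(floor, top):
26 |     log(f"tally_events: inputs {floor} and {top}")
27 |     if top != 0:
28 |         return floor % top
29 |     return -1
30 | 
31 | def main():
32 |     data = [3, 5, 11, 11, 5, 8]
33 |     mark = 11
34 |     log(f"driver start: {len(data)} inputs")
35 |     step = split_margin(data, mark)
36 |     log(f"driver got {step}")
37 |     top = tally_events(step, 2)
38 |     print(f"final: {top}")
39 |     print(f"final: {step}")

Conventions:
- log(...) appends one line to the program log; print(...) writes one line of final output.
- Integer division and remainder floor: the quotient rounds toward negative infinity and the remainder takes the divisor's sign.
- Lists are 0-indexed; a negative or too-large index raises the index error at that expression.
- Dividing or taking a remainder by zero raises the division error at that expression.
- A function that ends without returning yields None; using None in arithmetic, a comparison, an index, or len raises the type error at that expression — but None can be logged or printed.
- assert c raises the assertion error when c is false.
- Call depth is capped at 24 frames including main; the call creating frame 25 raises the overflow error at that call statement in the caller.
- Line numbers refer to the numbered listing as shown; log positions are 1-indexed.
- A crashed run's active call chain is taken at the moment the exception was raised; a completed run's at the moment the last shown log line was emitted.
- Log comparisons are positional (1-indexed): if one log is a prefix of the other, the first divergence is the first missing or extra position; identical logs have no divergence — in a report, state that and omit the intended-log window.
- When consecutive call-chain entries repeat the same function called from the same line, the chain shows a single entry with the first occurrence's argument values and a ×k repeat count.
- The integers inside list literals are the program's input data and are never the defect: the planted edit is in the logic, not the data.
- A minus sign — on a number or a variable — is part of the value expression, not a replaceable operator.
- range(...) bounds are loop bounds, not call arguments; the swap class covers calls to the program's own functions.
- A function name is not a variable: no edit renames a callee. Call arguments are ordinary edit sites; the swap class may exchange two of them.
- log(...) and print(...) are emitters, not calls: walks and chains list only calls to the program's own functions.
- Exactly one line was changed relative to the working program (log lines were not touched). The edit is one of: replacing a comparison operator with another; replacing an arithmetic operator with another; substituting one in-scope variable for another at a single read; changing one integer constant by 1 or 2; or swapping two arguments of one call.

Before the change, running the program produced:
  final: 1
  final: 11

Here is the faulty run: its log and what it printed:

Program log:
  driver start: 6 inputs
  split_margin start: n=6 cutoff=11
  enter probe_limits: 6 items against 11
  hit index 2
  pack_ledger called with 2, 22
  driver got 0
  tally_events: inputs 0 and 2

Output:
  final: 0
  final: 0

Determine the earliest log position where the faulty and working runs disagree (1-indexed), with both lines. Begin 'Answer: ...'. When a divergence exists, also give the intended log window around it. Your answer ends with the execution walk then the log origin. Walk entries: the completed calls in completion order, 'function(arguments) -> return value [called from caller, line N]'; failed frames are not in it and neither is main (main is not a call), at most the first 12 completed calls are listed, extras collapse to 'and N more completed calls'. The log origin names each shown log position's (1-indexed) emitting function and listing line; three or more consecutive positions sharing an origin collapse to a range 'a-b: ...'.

Answer: at position 5 the run shows 'pack_ledger called with 2, 22' where the working version logs 'pack_ledger called with 22, 2'.
Intended log window:
  3: enter probe_limits: 6 items against 11
  4: hit index 2
  5: pack_ledger called with 22, 2
  6: driver got 11
Execution walk:
  weigh_samples([3, 5, 11, 11, 5, 8], 11) -> 2  [called from probe_limits, line 8]
  probe_limits([3, 5, 11, 11, 5, 8], 11) -> 22  [called from split_margin, line 21]
  pack_ledger(2, 22) -> 0  [called from split_margin, line 23]
  split_margin([3, 5, 11, 11, 5, 8], 11) -> 0  [called from main, line 35]
  tally_events(0, 2) -> 0  [called from main, line 37]
Origin of each log line:
  1 — main, line 34
  2 — split_margin, line 20
  3 — probe_limits, line 7
  4 — probe_limits, line 9
  5 — pack_ledger, line 14
  6 — main, line 36
  7 — tally_events, line 26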